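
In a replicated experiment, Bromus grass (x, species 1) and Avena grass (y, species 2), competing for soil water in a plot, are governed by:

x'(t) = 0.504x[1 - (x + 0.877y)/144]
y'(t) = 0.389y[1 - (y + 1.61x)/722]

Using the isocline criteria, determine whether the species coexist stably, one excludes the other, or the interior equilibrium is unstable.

species 2 excludes species 1

Compare the nullcline intercepts: K1/α12 = 144/0.877 = 164 < K2 = 722; K2/α21 = 722/1.61 = 448 > K1 = 144.
Since the inequalities point opposite ways, species 2 can invade but species 1 cannot.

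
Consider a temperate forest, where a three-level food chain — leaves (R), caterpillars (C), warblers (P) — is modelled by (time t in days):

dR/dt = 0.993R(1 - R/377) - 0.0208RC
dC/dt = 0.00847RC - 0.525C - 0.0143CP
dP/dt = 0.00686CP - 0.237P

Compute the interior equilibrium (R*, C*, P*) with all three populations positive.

R* ≈ 104, C* ≈ 34.5, P* ≈ 25

From dP/dt = 0: 0.00686C* = 0.237, so C* = 34.5.
From dR/dt = 0: 0.993(1 - R*/377) = 0.0208·34.5, giving R* = 377·(1 - 0.724) = 104.
From dC/dt = 0: 0.00847·104 - 0.525 = 0.0143P*, so P* = 0.357/0.0143 = 25.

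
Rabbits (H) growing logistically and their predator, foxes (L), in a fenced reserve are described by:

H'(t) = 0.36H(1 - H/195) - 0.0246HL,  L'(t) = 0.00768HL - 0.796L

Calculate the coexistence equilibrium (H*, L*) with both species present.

H* ≈ 104, L* ≈ 6.86

From dL/dt = 0 with L > 0: 0.00768H* = 0.796, so H* = 104.
Substitute into dH/dt = 0: 0.36(1 - 104/195) = 0.0246L*.
The bracket is 0.468, giving L* = 0.169/0.0246 = 6.86.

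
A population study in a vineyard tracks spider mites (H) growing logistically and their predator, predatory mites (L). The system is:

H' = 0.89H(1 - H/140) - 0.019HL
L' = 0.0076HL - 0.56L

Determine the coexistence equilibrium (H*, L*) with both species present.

H* ≈ 73.7, L* ≈ 22.2

From dL/dt = 0 with L > 0: 0.0076H* = 0.56, so H* = 73.7.
Substitute into dH/dt = 0: 0.89(1 - 73.7/140) = 0.019L*.
The bracket is 0.474, giving L* = 0.422/0.019 = 22.2.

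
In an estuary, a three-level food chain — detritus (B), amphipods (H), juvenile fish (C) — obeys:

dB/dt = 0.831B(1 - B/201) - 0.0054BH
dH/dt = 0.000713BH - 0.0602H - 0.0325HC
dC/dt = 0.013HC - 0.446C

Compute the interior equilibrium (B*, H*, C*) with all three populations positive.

From dC/dt = 0: 0.013H* = 0.446, so H* = 34.3.
From dB/dt = 0: 0.831(1 - B*/201) = 0.0054·34.3, giving B* = 201·(1 - 0.223) = 156.
From dH/dt = 0: 0.000713·156 - 0.0602 = 0.0325C*, so C* = 0.0512/0.0325 = 1.57.

B* ≈ 156, H* ≈ 34.3, C* ≈ 1.57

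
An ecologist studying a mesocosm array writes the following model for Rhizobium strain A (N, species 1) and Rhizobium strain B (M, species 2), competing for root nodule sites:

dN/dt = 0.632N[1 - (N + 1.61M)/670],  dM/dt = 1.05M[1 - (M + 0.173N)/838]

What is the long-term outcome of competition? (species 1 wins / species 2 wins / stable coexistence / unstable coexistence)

species 2 excludes species 1

Compare the nullcline intercepts: K1/α12 = 670/1.61 = 416 < K2 = 838; K2/α21 = 838/0.173 = 4840 > K1 = 670.
Since the inequalities point opposite ways, species 2 can invade but species 1 cannot.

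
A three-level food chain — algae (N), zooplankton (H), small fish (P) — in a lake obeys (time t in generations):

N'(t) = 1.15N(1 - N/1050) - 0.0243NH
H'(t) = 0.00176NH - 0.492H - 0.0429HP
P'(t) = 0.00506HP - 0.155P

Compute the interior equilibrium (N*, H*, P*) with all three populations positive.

From dP/dt = 0: 0.00506H* = 0.155, so H* = 30.6.
From dN/dt = 0: 1.15(1 - N*/1050) = 0.0243·30.6, giving N* = 1050·(1 - 0.647) = 370.
From dH/dt = 0: 0.00176·370 - 0.492 = 0.0429P*, so P* = 0.16/0.0429 = 3.73.

N* ≈ 370, H* ≈ 30.6, P* ≈ 3.73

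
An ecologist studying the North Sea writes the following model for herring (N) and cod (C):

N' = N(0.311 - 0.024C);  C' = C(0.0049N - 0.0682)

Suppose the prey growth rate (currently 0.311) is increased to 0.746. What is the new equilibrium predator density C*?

At the interior fixed point, setting dN/dt = 0 with N > 0 fixes C* = (prey growth rate)/(NC coefficient) — independent of the other coefficients.
With the change, C* = 0.746/0.024 = 31.1; it rises from 13.

C* ≈ 31.1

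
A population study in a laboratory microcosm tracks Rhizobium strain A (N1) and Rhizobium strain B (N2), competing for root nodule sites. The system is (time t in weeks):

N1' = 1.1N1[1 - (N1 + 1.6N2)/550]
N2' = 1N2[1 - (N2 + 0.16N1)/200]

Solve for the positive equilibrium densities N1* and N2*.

N1* ≈ 309, N2* ≈ 151

Setting both brackets to zero gives the nullclines N1 + 1.6N2 = 550 and 0.16N1 + N2 = 200.
Substituting N2 = 200 - 0.16N1 into the first: N1(1 - 1.6·0.16) = 550 - 1.6·200.
So N1* = 230/0.744 = 309, and then N2* = 200 - 0.16·309 = 151.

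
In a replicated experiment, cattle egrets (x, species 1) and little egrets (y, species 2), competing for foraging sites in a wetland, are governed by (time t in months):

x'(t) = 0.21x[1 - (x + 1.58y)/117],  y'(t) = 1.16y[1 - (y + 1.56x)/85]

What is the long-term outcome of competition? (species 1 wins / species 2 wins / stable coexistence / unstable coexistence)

unstable coexistence (outcome depends on initial conditions)

Compare the nullcline intercepts: K1/α12 = 117/1.58 = 74.1 < K2 = 85; K2/α21 = 85/1.56 = 54.5 < K1 = 117.
Since both are reversed, neither can invade when rare; the interior point is a saddle.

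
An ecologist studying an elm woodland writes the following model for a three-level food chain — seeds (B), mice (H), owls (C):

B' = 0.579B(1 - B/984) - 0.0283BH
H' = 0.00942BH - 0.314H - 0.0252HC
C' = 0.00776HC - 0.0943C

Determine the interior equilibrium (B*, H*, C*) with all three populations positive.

From dC/dt = 0: 0.00776H* = 0.0943, so H* = 12.2.
From dB/dt = 0: 0.579(1 - B*/984) = 0.0283·12.2, giving B* = 984·(1 - 0.594) = 400.
From dH/dt = 0: 0.00942·400 - 0.314 = 0.0252C*, so C* = 3.45/0.0252 = 137.

B* ≈ 400, H* ≈ 12.2, C* ≈ 137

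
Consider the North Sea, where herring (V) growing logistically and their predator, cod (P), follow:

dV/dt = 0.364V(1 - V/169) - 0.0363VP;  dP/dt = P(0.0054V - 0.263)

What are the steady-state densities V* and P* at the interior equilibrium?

From dP/dt = 0 with P > 0: 0.0054V* = 0.263, so V* = 48.7.
Substitute into dV/dt = 0: 0.364(1 - 48.7/169) = 0.0363P*.
The bracket is 0.712, giving P* = 0.259/0.0363 = 7.14.

V* ≈ 48.7, P* ≈ 7.14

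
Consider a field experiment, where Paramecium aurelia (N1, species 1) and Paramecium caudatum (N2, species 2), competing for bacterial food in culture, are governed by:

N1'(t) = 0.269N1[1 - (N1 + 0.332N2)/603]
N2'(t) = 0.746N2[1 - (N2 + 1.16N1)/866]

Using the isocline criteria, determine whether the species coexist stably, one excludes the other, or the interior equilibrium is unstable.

Compare the nullcline intercepts: K1/α12 = 603/0.332 = 1820 > K2 = 866; K2/α21 = 866/1.16 = 747 > K1 = 603.
Since both inequalities hold, each species can invade when rare, so the interior equilibrium is stable.

stable coexistence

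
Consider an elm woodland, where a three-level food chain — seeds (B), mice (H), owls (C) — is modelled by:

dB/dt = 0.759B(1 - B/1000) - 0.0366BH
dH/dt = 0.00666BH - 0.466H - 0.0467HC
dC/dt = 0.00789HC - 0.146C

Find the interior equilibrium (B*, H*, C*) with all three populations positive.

B* ≈ 108, H* ≈ 18.5, C* ≈ 5.38

From dC/dt = 0: 0.00789H* = 0.146, so H* = 18.5.
From dB/dt = 0: 0.759(1 - B*/1000) = 0.0366·18.5, giving B* = 1000·(1 - 0.892) = 108.
From dH/dt = 0: 0.00666·108 - 0.466 = 0.0467C*, so C* = 0.251/0.0467 = 5.38.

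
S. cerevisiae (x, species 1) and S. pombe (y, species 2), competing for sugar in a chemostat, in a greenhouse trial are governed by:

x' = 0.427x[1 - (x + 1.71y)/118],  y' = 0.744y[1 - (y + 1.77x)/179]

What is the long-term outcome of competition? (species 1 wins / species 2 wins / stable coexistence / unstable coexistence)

Compare the nullcline intercepts: K1/α12 = 118/1.71 = 69 < K2 = 179; K2/α21 = 179/1.77 = 101 < K1 = 118.
Since both are reversed, neither can invade when rare; the interior point is a saddle.

unstable coexistence (outcome depends on initial conditions)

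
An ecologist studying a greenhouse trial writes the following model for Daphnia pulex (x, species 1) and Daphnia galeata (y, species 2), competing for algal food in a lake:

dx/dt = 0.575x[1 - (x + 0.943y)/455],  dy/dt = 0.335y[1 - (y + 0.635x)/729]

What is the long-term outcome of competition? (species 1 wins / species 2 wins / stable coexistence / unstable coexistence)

species 2 excludes species 1

Compare the nullcline intercepts: K1/α12 = 455/0.943 = 483 < K2 = 729; K2/α21 = 729/0.635 = 1150 > K1 = 455.
Since the inequalities point opposite ways, species 2 can invade but species 1 cannot.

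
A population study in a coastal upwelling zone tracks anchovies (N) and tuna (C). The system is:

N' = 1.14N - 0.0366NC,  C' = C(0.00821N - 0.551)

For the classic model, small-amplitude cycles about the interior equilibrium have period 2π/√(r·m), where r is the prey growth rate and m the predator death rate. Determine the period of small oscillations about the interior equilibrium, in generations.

T ≈ 7.93 generations

Here r = 1.14 and m = 0.551, so r·m = 0.628.
ω = √0.628 = 0.793 per generation, hence T = 2π/ω ≈ 7.93 generations.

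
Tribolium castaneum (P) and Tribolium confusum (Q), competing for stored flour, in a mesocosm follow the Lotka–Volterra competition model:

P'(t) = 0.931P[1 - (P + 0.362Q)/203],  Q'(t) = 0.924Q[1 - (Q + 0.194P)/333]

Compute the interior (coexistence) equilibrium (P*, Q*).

Setting both brackets to zero gives the nullclines P + 0.362Q = 203 and 0.194P + Q = 333.
Substituting Q = 333 - 0.194P into the first: P(1 - 0.362·0.194) = 203 - 0.362·333.
So P* = 82.5/0.93 = 88.7, and then Q* = 333 - 0.194·88.7 = 316.

P* ≈ 88.7, Q* ≈ 316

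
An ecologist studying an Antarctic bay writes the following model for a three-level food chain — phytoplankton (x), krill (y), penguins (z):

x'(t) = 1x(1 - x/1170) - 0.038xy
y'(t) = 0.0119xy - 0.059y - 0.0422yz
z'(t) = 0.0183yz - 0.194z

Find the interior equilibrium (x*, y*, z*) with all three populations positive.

x* ≈ 699, y* ≈ 10.6, z* ≈ 196

From dz/dt = 0: 0.0183y* = 0.194, so y* = 10.6.
From dx/dt = 0: 1(1 - x*/1170) = 0.038·10.6, giving x* = 1170·(1 - 0.403) = 699.
From dy/dt = 0: 0.0119·699 - 0.059 = 0.0422z*, so z* = 8.26/0.0422 = 196.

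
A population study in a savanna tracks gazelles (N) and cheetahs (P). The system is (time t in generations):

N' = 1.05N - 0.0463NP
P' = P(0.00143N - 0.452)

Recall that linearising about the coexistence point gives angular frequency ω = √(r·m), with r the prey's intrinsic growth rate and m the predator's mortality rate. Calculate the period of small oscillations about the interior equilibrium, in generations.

T ≈ 9.12 generations

Here r = 1.05 and m = 0.452, so r·m = 0.475.
ω = √0.475 = 0.689 per generation, hence T = 2π/ω ≈ 9.12 generations.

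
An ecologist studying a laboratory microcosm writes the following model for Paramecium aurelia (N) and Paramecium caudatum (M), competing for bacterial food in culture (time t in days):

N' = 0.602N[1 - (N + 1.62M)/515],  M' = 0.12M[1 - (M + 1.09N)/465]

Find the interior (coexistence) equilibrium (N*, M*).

Setting both brackets to zero gives the nullclines N + 1.62M = 515 and 1.09N + M = 465.
Substituting M = 465 - 1.09N into the first: N(1 - 1.62·1.09) = 515 - 1.62·465.
So N* = -238/-0.766 = 311, and then M* = 465 - 1.09·311 = 126.

N* ≈ 311, M* ≈ 126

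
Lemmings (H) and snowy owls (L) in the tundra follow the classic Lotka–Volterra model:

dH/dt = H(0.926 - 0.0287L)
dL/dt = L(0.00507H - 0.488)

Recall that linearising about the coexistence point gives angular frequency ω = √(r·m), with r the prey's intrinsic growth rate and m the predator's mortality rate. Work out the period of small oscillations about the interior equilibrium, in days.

T ≈ 9.35 days

Here r = 0.926 and m = 0.488, so r·m = 0.452.
ω = √0.452 = 0.672 per day, hence T = 2π/ω ≈ 9.35 days.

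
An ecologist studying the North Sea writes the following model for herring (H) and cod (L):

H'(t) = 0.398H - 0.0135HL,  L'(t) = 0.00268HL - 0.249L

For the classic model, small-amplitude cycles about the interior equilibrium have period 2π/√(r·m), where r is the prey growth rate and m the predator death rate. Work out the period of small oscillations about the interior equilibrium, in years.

T ≈ 20 years

Here r = 0.398 and m = 0.249, so r·m = 0.0991.
ω = √0.0991 = 0.315 per year, hence T = 2π/ω ≈ 20 years.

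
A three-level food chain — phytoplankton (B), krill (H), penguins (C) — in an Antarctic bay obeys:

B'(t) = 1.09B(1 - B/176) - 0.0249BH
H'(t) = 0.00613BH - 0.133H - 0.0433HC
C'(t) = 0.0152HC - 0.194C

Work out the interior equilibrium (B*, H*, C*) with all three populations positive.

B* ≈ 125, H* ≈ 12.8, C* ≈ 14.6

From dC/dt = 0: 0.0152H* = 0.194, so H* = 12.8.
From dB/dt = 0: 1.09(1 - B*/176) = 0.0249·12.8, giving B* = 176·(1 - 0.292) = 125.
From dH/dt = 0: 0.00613·125 - 0.133 = 0.0433C*, so C* = 0.631/0.0433 = 14.6.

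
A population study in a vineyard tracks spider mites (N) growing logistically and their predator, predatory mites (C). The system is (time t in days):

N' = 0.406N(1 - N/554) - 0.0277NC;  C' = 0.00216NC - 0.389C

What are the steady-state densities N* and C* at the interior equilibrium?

N* ≈ 180, C* ≈ 9.89

From dC/dt = 0 with C > 0: 0.00216N* = 0.389, so N* = 180.
Substitute into dN/dt = 0: 0.406(1 - 180/554) = 0.0277C*.
The bracket is 0.675, giving C* = 0.274/0.0277 = 9.89.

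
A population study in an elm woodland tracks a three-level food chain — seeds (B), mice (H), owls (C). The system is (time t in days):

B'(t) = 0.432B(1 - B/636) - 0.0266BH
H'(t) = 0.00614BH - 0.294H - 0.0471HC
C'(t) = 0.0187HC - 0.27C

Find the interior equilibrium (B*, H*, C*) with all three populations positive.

From dC/dt = 0: 0.0187H* = 0.27, so H* = 14.4.
From dB/dt = 0: 0.432(1 - B*/636) = 0.0266·14.4, giving B* = 636·(1 - 0.889) = 70.6.
From dH/dt = 0: 0.00614·70.6 - 0.294 = 0.0471C*, so C* = 0.139/0.0471 = 2.96.

B* ≈ 70.6, H* ≈ 14.4, C* ≈ 2.96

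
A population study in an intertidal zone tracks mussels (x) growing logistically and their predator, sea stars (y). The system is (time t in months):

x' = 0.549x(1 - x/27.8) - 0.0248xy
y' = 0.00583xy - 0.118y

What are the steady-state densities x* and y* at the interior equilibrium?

x* ≈ 20.2, y* ≈ 6.02

From dy/dt = 0 with y > 0: 0.00583x* = 0.118, so x* = 20.2.
Substitute into dx/dt = 0: 0.549(1 - 20.2/27.8) = 0.0248y*.
The bracket is 0.272, giving y* = 0.149/0.0248 = 6.02.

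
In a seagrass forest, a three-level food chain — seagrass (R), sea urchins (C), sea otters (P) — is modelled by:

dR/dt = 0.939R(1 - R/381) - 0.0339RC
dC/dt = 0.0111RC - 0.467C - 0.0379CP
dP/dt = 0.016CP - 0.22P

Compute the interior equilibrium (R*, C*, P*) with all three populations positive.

R* ≈ 192, C* ≈ 13.8, P* ≈ 43.9

From dP/dt = 0: 0.016C* = 0.22, so C* = 13.8.
From dR/dt = 0: 0.939(1 - R*/381) = 0.0339·13.8, giving R* = 381·(1 - 0.496) = 192.
From dC/dt = 0: 0.0111·192 - 0.467 = 0.0379P*, so P* = 1.66/0.0379 = 43.9.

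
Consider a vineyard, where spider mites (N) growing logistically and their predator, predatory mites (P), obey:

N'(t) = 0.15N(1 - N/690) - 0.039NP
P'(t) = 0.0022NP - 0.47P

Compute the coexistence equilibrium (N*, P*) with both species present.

N* ≈ 214, P* ≈ 2.66

From dP/dt = 0 with P > 0: 0.0022N* = 0.47, so N* = 214.
Substitute into dN/dt = 0: 0.15(1 - 214/690) = 0.039P*.
The bracket is 0.69, giving P* = 0.104/0.039 = 2.66.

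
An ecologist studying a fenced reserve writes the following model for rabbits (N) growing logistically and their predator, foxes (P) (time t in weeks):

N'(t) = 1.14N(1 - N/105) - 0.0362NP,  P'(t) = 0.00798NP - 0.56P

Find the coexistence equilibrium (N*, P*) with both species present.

N* ≈ 70.2, P* ≈ 10.4

From dP/dt = 0 with P > 0: 0.00798N* = 0.56, so N* = 70.2.
Substitute into dN/dt = 0: 1.14(1 - 70.2/105) = 0.0362P*.
The bracket is 0.332, giving P* = 0.378/0.0362 = 10.4.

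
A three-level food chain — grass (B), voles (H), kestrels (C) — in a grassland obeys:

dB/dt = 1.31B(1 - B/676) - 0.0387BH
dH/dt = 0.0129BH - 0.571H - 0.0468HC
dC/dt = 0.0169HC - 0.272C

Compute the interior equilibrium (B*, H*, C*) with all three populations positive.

From dC/dt = 0: 0.0169H* = 0.272, so H* = 16.1.
From dB/dt = 0: 1.31(1 - B*/676) = 0.0387·16.1, giving B* = 676·(1 - 0.475) = 355.
From dH/dt = 0: 0.0129·355 - 0.571 = 0.0468C*, so C* = 4/0.0468 = 85.5.

B* ≈ 355, H* ≈ 16.1, C* ≈ 85.5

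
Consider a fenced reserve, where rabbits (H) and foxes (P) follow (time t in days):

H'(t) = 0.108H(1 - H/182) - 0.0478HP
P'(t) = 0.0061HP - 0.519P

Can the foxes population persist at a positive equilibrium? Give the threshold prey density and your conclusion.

Threshold H = 85.1; K > 85.1, so yes, the predator persists.

The predator equation gives dP/dt > 0 only when H > 0.519/0.0061 = 85.1.
Without the predator, H → K = 182. Since 182 > 85.1, the predator can invade and persist.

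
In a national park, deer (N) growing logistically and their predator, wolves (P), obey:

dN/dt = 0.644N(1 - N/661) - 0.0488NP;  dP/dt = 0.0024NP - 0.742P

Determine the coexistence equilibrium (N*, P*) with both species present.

N* ≈ 309, P* ≈ 7.02

From dP/dt = 0 with P > 0: 0.0024N* = 0.742, so N* = 309.
Substitute into dN/dt = 0: 0.644(1 - 309/661) = 0.0488P*.
The bracket is 0.532, giving P* = 0.343/0.0488 = 7.02.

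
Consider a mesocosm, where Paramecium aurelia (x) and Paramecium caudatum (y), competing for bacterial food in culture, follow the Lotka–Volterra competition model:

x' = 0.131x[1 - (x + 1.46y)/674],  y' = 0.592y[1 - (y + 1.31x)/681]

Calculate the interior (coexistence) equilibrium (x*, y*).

Setting both brackets to zero gives the nullclines x + 1.46y = 674 and 1.31x + y = 681.
Substituting y = 681 - 1.31x into the first: x(1 - 1.46·1.31) = 674 - 1.46·681.
So x* = -320/-0.913 = 351, and then y* = 681 - 1.31·351 = 221.

x* ≈ 351, y* ≈ 221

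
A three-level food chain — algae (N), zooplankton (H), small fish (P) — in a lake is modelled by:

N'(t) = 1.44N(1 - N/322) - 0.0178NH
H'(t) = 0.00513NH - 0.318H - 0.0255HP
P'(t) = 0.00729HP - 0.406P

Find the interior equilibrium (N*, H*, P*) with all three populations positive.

From dP/dt = 0: 0.00729H* = 0.406, so H* = 55.7.
From dN/dt = 0: 1.44(1 - N*/322) = 0.0178·55.7, giving N* = 322·(1 - 0.688) = 100.
From dH/dt = 0: 0.00513·100 - 0.318 = 0.0255P*, so P* = 0.197/0.0255 = 7.71.

N* ≈ 100, H* ≈ 55.7, P* ≈ 7.71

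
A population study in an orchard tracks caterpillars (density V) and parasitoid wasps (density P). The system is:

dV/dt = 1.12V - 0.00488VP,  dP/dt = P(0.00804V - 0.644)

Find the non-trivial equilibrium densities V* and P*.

V* ≈ 80.1, P* ≈ 230

Set dP/dt = 0 with P > 0: 0.00804V - 0.644 = 0, so V* = 0.644/0.00804 = 80.1.
Set dV/dt = 0 with V > 0: 1.12 - 0.00488P = 0, so P* = 1.12/0.00488 = 230.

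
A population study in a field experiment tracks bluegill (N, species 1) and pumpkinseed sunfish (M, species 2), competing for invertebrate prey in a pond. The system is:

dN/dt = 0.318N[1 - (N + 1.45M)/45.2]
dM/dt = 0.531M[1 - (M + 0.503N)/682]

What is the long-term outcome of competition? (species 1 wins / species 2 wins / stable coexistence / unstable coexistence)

species 2 excludes species 1

Compare the nullcline intercepts: K1/α12 = 45.2/1.45 = 31.2 < K2 = 682; K2/α21 = 682/0.503 = 1360 > K1 = 45.2.
Since the inequalities point opposite ways, species 2 can invade but species 1 cannot.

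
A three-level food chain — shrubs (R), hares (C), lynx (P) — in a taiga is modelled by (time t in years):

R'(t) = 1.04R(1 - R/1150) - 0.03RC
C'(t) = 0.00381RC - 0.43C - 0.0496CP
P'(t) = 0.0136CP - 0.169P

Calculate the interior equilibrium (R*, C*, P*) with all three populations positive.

R* ≈ 738, C* ≈ 12.4, P* ≈ 48

From dP/dt = 0: 0.0136C* = 0.169, so C* = 12.4.
From dR/dt = 0: 1.04(1 - R*/1150) = 0.03·12.4, giving R* = 1150·(1 - 0.358) = 738.
From dC/dt = 0: 0.00381·738 - 0.43 = 0.0496P*, so P* = 2.38/0.0496 = 48.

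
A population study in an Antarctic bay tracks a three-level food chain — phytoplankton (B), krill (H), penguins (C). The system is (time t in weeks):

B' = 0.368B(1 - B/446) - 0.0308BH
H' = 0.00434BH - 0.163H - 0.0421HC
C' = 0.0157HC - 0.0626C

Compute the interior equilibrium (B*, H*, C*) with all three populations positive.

B* ≈ 297, H* ≈ 3.99, C* ≈ 26.8

From dC/dt = 0: 0.0157H* = 0.0626, so H* = 3.99.
From dB/dt = 0: 0.368(1 - B*/446) = 0.0308·3.99, giving B* = 446·(1 - 0.334) = 297.
From dH/dt = 0: 0.00434·297 - 0.163 = 0.0421C*, so C* = 1.13/0.0421 = 26.8.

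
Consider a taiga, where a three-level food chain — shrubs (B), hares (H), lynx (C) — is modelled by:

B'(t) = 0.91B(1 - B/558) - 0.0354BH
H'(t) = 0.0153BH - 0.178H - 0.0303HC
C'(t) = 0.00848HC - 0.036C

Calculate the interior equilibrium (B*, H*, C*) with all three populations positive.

From dC/dt = 0: 0.00848H* = 0.036, so H* = 4.25.
From dB/dt = 0: 0.91(1 - B*/558) = 0.0354·4.25, giving B* = 558·(1 - 0.165) = 466.
From dH/dt = 0: 0.0153·466 - 0.178 = 0.0303C*, so C* = 6.95/0.0303 = 229.

B* ≈ 466, H* ≈ 4.25, C* ≈ 229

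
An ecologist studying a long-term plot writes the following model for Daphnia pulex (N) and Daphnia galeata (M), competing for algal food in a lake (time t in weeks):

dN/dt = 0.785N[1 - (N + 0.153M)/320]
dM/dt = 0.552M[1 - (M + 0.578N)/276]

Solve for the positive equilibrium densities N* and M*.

Setting both brackets to zero gives the nullclines N + 0.153M = 320 and 0.578N + M = 276.
Substituting M = 276 - 0.578N into the first: N(1 - 0.153·0.578) = 320 - 0.153·276.
So N* = 278/0.912 = 305, and then M* = 276 - 0.578·305 = 99.9.

N* ≈ 305, M* ≈ 99.9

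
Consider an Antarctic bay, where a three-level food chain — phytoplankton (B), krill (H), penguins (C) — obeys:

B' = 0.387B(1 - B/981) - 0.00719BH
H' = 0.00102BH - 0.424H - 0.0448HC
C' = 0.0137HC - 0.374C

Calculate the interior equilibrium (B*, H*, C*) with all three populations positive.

B* ≈ 483, H* ≈ 27.3, C* ≈ 1.54

From dC/dt = 0: 0.0137H* = 0.374, so H* = 27.3.
From dB/dt = 0: 0.387(1 - B*/981) = 0.00719·27.3, giving B* = 981·(1 - 0.507) = 483.
From dH/dt = 0: 0.00102·483 - 0.424 = 0.0448C*, so C* = 0.0691/0.0448 = 1.54.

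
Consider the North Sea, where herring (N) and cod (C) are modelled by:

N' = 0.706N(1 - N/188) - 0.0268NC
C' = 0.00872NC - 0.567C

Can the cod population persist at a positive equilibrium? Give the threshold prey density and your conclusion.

Threshold N = 65; K > 65, so yes, the predator persists.

The predator equation gives dC/dt > 0 only when N > 0.567/0.00872 = 65.
Without the predator, N → K = 188. Since 188 > 65, the predator can invade and persist.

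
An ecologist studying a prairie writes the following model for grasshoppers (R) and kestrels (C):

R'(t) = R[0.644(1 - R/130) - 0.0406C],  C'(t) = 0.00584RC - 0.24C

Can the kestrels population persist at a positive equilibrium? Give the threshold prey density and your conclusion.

Threshold R = 41.1; K > 41.1, so yes, the predator persists.

The predator equation gives dC/dt > 0 only when R > 0.24/0.00584 = 41.1.
Without the predator, R → K = 130. Since 130 > 41.1, the predator can invade and persist.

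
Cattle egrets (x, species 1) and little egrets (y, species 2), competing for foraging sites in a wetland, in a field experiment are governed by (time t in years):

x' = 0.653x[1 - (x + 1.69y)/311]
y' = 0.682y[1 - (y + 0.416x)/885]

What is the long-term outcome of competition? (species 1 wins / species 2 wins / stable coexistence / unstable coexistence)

Compare the nullcline intercepts: K1/α12 = 311/1.69 = 184 < K2 = 885; K2/α21 = 885/0.416 = 2130 > K1 = 311.
Since the inequalities point opposite ways, species 2 can invade but species 1 cannot.

species 2 excludes species 1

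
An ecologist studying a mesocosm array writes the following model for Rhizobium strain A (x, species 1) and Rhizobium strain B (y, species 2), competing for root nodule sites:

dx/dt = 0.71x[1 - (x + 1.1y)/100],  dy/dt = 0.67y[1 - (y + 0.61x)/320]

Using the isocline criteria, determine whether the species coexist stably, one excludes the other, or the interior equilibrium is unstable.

Compare the nullcline intercepts: K1/α12 = 100/1.1 = 90.9 < K2 = 320; K2/α21 = 320/0.61 = 525 > K1 = 100.
Since the inequalities point opposite ways, species 2 can invade but species 1 cannot.

species 2 excludes species 1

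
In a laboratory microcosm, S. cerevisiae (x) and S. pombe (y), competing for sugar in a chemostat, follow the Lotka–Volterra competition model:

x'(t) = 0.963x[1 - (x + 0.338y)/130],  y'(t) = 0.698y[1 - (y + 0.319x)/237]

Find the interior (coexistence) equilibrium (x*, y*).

x* ≈ 55.9, y* ≈ 219

Setting both brackets to zero gives the nullclines x + 0.338y = 130 and 0.319x + y = 237.
Substituting y = 237 - 0.319x into the first: x(1 - 0.338·0.319) = 130 - 0.338·237.
So x* = 49.9/0.892 = 55.9, and then y* = 237 - 0.319·55.9 = 219.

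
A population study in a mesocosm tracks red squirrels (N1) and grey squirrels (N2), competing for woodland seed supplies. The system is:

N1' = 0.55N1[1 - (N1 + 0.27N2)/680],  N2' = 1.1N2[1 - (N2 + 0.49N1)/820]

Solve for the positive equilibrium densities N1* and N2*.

Setting both brackets to zero gives the nullclines N1 + 0.27N2 = 680 and 0.49N1 + N2 = 820.
Substituting N2 = 820 - 0.49N1 into the first: N1(1 - 0.27·0.49) = 680 - 0.27·820.
So N1* = 459/0.868 = 529, and then N2* = 820 - 0.49·529 = 561.

N1* ≈ 529, N2* ≈ 561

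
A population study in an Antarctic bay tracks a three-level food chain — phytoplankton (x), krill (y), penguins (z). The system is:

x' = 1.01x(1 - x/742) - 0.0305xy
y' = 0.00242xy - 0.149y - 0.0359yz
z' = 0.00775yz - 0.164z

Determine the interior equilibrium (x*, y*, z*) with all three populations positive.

x* ≈ 268, y* ≈ 21.2, z* ≈ 13.9

From dz/dt = 0: 0.00775y* = 0.164, so y* = 21.2.
From dx/dt = 0: 1.01(1 - x*/742) = 0.0305·21.2, giving x* = 742·(1 - 0.639) = 268.
From dy/dt = 0: 0.00242·268 - 0.149 = 0.0359z*, so z* = 0.499/0.0359 = 13.9.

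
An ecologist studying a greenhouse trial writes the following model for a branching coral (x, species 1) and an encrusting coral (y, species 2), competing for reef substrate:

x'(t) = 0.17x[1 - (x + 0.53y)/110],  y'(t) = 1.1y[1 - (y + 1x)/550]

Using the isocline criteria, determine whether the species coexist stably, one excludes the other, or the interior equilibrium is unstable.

Compare the nullcline intercepts: K1/α12 = 110/0.53 = 208 < K2 = 550; K2/α21 = 550/1 = 550 > K1 = 110.
Since the inequalities point opposite ways, species 2 can invade but species 1 cannot.

species 2 excludes species 1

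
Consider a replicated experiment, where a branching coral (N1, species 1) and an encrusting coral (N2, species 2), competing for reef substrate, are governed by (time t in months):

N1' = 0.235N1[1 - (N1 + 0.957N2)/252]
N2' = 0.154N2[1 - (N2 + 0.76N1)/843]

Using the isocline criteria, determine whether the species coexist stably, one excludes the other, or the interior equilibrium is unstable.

Compare the nullcline intercepts: K1/α12 = 252/0.957 = 263 < K2 = 843; K2/α21 = 843/0.76 = 1110 > K1 = 252.
Since the inequalities point opposite ways, species 2 can invade but species 1 cannot.

species 2 excludes species 1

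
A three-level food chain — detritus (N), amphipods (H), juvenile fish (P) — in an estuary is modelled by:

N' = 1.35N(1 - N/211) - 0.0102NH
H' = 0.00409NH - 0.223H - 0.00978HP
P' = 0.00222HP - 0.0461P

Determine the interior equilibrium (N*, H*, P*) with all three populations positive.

N* ≈ 178, H* ≈ 20.8, P* ≈ 51.6

From dP/dt = 0: 0.00222H* = 0.0461, so H* = 20.8.
From dN/dt = 0: 1.35(1 - N*/211) = 0.0102·20.8, giving N* = 211·(1 - 0.157) = 178.
From dH/dt = 0: 0.00409·178 - 0.223 = 0.00978P*, so P* = 0.505/0.00978 = 51.6.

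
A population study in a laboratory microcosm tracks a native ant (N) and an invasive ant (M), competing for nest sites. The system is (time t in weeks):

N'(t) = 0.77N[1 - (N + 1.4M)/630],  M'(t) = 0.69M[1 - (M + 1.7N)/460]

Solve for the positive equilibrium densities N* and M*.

Setting both brackets to zero gives the nullclines N + 1.4M = 630 and 1.7N + M = 460.
Substituting M = 460 - 1.7N into the first: N(1 - 1.4·1.7) = 630 - 1.4·460.
So N* = -14/-1.38 = 10.1, and then M* = 460 - 1.7·10.1 = 443.

N* ≈ 10.1, M* ≈ 443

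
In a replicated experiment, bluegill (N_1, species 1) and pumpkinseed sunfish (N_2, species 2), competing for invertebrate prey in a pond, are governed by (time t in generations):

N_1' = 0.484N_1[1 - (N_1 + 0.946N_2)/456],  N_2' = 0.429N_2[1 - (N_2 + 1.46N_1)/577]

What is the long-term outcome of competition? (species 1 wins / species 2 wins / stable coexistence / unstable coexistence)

unstable coexistence (outcome depends on initial conditions)

Compare the nullcline intercepts: K1/α12 = 456/0.946 = 482 < K2 = 577; K2/α21 = 577/1.46 = 395 < K1 = 456.
Since both are reversed, neither can invade when rare; the interior point is a saddle.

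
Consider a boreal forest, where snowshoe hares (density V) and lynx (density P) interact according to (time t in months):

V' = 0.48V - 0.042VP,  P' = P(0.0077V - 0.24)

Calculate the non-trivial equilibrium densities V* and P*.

Set dP/dt = 0 with P > 0: 0.0077V - 0.24 = 0, so V* = 0.24/0.0077 = 31.2.
Set dV/dt = 0 with V > 0: 0.48 - 0.042P = 0, so P* = 0.48/0.042 = 11.4.

V* ≈ 31.2, P* ≈ 11.4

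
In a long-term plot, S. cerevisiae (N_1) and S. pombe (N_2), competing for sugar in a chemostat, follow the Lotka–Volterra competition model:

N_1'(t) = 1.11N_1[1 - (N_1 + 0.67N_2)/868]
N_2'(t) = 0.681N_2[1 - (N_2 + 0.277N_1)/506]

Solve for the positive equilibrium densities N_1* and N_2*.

Setting both brackets to zero gives the nullclines N_1 + 0.67N_2 = 868 and 0.277N_1 + N_2 = 506.
Substituting N_2 = 506 - 0.277N_1 into the first: N_1(1 - 0.67·0.277) = 868 - 0.67·506.
So N_1* = 529/0.814 = 650, and then N_2* = 506 - 0.277·650 = 326.

N_1* ≈ 650, N_2* ≈ 326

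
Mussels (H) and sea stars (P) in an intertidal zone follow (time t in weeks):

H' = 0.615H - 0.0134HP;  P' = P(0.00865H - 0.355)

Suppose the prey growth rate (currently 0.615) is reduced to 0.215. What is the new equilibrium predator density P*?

At the interior fixed point, setting dH/dt = 0 with H > 0 fixes P* = (prey growth rate)/(HP coefficient) — independent of the other coefficients.
With the change, P* = 0.215/0.0134 = 16; it falls from 45.9.

P* ≈ 16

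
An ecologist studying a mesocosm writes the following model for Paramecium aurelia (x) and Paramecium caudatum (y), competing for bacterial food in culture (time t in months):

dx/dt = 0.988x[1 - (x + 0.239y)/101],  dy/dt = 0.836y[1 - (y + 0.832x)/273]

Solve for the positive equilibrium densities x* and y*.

x* ≈ 44.6, y* ≈ 236

Setting both brackets to zero gives the nullclines x + 0.239y = 101 and 0.832x + y = 273.
Substituting y = 273 - 0.832x into the first: x(1 - 0.239·0.832) = 101 - 0.239·273.
So x* = 35.8/0.801 = 44.6, and then y* = 273 - 0.832·44.6 = 236.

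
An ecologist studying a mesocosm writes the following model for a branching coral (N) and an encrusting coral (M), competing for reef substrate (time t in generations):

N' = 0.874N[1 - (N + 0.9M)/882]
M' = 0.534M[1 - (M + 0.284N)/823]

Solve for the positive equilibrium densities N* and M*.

Setting both brackets to zero gives the nullclines N + 0.9M = 882 and 0.284N + M = 823.
Substituting M = 823 - 0.284N into the first: N(1 - 0.9·0.284) = 882 - 0.9·823.
So N* = 141/0.744 = 190, and then M* = 823 - 0.284·190 = 769.

N* ≈ 190, M* ≈ 769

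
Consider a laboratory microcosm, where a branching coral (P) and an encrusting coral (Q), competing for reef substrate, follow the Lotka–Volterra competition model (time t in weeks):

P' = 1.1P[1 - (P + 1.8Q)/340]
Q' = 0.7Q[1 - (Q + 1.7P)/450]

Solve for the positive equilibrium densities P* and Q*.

Setting both brackets to zero gives the nullclines P + 1.8Q = 340 and 1.7P + Q = 450.
Substituting Q = 450 - 1.7P into the first: P(1 - 1.8·1.7) = 340 - 1.8·450.
So P* = -470/-2.06 = 228, and then Q* = 450 - 1.7·228 = 62.1.

P* ≈ 228, Q* ≈ 62.1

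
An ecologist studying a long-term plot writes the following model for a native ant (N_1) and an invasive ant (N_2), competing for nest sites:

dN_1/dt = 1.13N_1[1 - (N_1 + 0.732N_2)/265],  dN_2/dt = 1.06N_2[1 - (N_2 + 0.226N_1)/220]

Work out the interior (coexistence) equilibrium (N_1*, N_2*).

Setting both brackets to zero gives the nullclines N_1 + 0.732N_2 = 265 and 0.226N_1 + N_2 = 220.
Substituting N_2 = 220 - 0.226N_1 into the first: N_1(1 - 0.732·0.226) = 265 - 0.732·220.
So N_1* = 104/0.835 = 125, and then N_2* = 220 - 0.226·125 = 192.

N_1* ≈ 125, N_2* ≈ 192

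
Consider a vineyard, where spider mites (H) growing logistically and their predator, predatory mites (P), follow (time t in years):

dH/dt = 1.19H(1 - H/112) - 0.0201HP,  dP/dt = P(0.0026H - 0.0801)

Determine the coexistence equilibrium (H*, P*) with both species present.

From dP/dt = 0 with P > 0: 0.0026H* = 0.0801, so H* = 30.8.
Substitute into dH/dt = 0: 1.19(1 - 30.8/112) = 0.0201P*.
The bracket is 0.725, giving P* = 0.863/0.0201 = 42.9.

H* ≈ 30.8, P* ≈ 42.9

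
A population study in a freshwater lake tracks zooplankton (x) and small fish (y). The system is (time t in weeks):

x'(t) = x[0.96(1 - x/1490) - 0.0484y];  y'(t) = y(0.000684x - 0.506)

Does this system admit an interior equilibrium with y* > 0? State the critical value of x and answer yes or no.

The predator equation gives dy/dt > 0 only when x > 0.506/0.000684 = 740.
Without the predator, x → K = 1490. Since 1490 > 740, the predator can invade and persist.

Threshold x = 740; K > 740, so yes, the predator persists.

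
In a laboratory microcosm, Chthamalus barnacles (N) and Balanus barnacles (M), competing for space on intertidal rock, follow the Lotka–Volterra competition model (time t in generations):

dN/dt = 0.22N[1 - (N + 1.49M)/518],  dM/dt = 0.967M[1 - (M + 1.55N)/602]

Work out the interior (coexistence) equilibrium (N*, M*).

N* ≈ 289, M* ≈ 153

Setting both brackets to zero gives the nullclines N + 1.49M = 518 and 1.55N + M = 602.
Substituting M = 602 - 1.55N into the first: N(1 - 1.49·1.55) = 518 - 1.49·602.
So N* = -379/-1.31 = 289, and then M* = 602 - 1.55·289 = 153.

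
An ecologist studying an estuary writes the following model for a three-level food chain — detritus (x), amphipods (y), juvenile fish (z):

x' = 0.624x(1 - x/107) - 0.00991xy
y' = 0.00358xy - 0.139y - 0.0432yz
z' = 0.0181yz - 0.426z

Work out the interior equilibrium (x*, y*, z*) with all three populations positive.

From dz/dt = 0: 0.0181y* = 0.426, so y* = 23.5.
From dx/dt = 0: 0.624(1 - x*/107) = 0.00991·23.5, giving x* = 107·(1 - 0.374) = 67.
From dy/dt = 0: 0.00358·67 - 0.139 = 0.0432z*, so z* = 0.101/0.0432 = 2.34.

x* ≈ 67, y* ≈ 23.5, z* ≈ 2.34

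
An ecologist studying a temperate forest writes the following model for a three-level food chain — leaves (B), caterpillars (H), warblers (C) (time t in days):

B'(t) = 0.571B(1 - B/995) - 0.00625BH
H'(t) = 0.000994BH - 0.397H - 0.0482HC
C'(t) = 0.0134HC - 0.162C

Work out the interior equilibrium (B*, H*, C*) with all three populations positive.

B* ≈ 863, H* ≈ 12.1, C* ≈ 9.57

From dC/dt = 0: 0.0134H* = 0.162, so H* = 12.1.
From dB/dt = 0: 0.571(1 - B*/995) = 0.00625·12.1, giving B* = 995·(1 - 0.132) = 863.
From dH/dt = 0: 0.000994·863 - 0.397 = 0.0482C*, so C* = 0.461/0.0482 = 9.57.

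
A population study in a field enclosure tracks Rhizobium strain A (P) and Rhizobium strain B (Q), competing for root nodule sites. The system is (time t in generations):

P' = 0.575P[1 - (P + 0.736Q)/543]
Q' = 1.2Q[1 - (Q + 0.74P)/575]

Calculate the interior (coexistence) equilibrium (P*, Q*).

Setting both brackets to zero gives the nullclines P + 0.736Q = 543 and 0.74P + Q = 575.
Substituting Q = 575 - 0.74P into the first: P(1 - 0.736·0.74) = 543 - 0.736·575.
So P* = 120/0.455 = 263, and then Q* = 575 - 0.74·263 = 380.

P* ≈ 263, Q* ≈ 380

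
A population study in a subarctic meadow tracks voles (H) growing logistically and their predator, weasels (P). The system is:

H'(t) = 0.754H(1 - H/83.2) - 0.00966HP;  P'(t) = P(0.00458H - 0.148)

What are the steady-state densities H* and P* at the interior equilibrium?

H* ≈ 32.3, P* ≈ 47.7

From dP/dt = 0 with P > 0: 0.00458H* = 0.148, so H* = 32.3.
Substitute into dH/dt = 0: 0.754(1 - 32.3/83.2) = 0.00966P*.
The bracket is 0.612, giving P* = 0.461/0.00966 = 47.7.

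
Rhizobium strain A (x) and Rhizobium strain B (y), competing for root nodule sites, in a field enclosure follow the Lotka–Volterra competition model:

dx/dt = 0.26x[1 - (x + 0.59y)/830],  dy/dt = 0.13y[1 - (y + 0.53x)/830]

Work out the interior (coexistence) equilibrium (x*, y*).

Setting both brackets to zero gives the nullclines x + 0.59y = 830 and 0.53x + y = 830.
Substituting y = 830 - 0.53x into the first: x(1 - 0.59·0.53) = 830 - 0.59·830.
So x* = 340/0.687 = 495, and then y* = 830 - 0.53·495 = 568.

x* ≈ 495, y* ≈ 568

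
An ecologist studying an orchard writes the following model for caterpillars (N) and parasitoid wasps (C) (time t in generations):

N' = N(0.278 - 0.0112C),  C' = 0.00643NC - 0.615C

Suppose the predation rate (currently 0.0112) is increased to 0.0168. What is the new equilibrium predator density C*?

C* ≈ 16.5

At the interior fixed point, setting dN/dt = 0 with N > 0 fixes C* = (prey growth rate)/(NC coefficient) — independent of the other coefficients.
With the change, C* = 0.278/0.0168 = 16.5; it falls from 24.8.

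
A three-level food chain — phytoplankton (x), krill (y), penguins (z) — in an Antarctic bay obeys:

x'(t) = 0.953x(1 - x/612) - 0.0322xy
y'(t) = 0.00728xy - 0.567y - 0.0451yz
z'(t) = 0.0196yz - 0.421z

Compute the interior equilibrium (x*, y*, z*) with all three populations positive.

From dz/dt = 0: 0.0196y* = 0.421, so y* = 21.5.
From dx/dt = 0: 0.953(1 - x*/612) = 0.0322·21.5, giving x* = 612·(1 - 0.726) = 168.
From dy/dt = 0: 0.00728·168 - 0.567 = 0.0451z*, so z* = 0.655/0.0451 = 14.5.

x* ≈ 168, y* ≈ 21.5, z* ≈ 14.5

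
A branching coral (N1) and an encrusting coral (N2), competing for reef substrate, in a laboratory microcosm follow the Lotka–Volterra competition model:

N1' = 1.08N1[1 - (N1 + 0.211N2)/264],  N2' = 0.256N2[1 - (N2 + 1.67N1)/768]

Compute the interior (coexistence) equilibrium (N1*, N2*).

N1* ≈ 157, N2* ≈ 505

Setting both brackets to zero gives the nullclines N1 + 0.211N2 = 264 and 1.67N1 + N2 = 768.
Substituting N2 = 768 - 1.67N1 into the first: N1(1 - 0.211·1.67) = 264 - 0.211·768.
So N1* = 102/0.648 = 157, and then N2* = 768 - 1.67·157 = 505.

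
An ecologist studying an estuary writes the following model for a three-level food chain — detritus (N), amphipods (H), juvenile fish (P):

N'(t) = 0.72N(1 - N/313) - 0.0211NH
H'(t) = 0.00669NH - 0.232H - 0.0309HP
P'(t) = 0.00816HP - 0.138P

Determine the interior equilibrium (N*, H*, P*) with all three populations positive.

N* ≈ 158, H* ≈ 16.9, P* ≈ 26.7

From dP/dt = 0: 0.00816H* = 0.138, so H* = 16.9.
From dN/dt = 0: 0.72(1 - N*/313) = 0.0211·16.9, giving N* = 313·(1 - 0.496) = 158.
From dH/dt = 0: 0.00669·158 - 0.232 = 0.0309P*, so P* = 0.824/0.0309 = 26.7.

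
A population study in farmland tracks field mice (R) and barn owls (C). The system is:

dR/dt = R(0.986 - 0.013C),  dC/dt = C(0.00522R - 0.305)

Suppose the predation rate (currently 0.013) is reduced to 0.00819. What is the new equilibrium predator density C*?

C* ≈ 120

At the interior fixed point, setting dR/dt = 0 with R > 0 fixes C* = (prey growth rate)/(RC coefficient) — independent of the other coefficients.
With the change, C* = 0.986/0.00819 = 120; it rises from 75.8.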